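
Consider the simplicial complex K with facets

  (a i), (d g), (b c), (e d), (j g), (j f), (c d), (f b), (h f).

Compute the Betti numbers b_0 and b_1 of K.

Fix the vertex order a < b < c < d < e < f < g < h < i < j and write every simplex with vertices in increasing order. Then dim K = 1 and the simplices of K are:

  0-simplices (10): a, b, c, d, e, f, g, h, i, j
  1-simplices (9): ai, bc, bf, cd, de, dg, fh, fj, gj

Hence C_0 ≅ Z^10, C_1 ≅ Z^9.

The boundary map ∂_1: C_1 → C_0 maps an edge to its endpoints' difference, ∂[p,q] = q − p. For instance
  ∂ai = i − a.
The 10×9 boundary matrix has rank 8 and Smith normal form diag(1,1,1,1,1,1,1,1).

Computing H_k = (kernel of ∂_k) / (image of ∂_{k+1}):

  H_0: rank C_0 − rank ∂_1 = 10 − 8 = 2, and the invariant factors of ∂_1 are all 1, so H_0 ≅ Z^2.
  H_1: rank ker ∂_1 − rank ∂_2 = (9 − 8) − 0 = 1, and there is no ∂_2, so H_1 ≅ Z.

Hence the Betti numbers are b_0 = 2, b_1 = 1.

b_0 = 2, b_1 = 1.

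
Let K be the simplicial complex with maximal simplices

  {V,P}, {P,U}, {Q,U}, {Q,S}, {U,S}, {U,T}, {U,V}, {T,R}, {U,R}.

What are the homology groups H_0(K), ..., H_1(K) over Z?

K has 7 vertices, 9 edges.
rank ∂_0 = 0, rank ∂_1 = 6 ⇒ b_0 = 7 − 0 − 6 = 1; all invariant factors of ∂_1 are 1 so no torsion. So H_0 = Z.
rank ∂_1 = 6, rank ∂_2 = 0 ⇒ b_1 = 9 − 6 − 0 = 3. So H_1 = Z^3.

H_0 = Z,  H_1 = Z^3.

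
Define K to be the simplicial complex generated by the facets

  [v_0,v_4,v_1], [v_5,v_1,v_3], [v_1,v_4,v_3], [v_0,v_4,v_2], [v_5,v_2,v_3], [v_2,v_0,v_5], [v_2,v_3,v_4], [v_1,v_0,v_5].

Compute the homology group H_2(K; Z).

H_2 = Z.

Take the total order v_0 < v_1 < v_2 < v_3 < v_4 < v_5 on the vertex set. Then K (dimension 2) consists of the simplices:

  0-simplices (6): [v_0], [v_1], [v_2], [v_3], [v_4], [v_5]
  1-simplices (12): [v_0,v_1], [v_0,v_2], [v_0,v_4], [v_0,v_5], [v_1,v_3], [v_1,v_4], [v_1,v_5], [v_2,v_3], [v_2,v_4], [v_2,v_5], [v_3,v_4], [v_3,v_5]
  2-simplices (8): [v_0,v_1,v_4], [v_0,v_1,v_5], [v_0,v_2,v_4], [v_0,v_2,v_5], [v_1,v_3,v_4], [v_1,v_3,v_5], [v_2,v_3,v_4], [v_2,v_3,v_5]

giving chain groups C_0 ≅ Z^6, C_1 ≅ Z^12, C_2 ≅ Z^8.

∂_1: C_1 → C_0 maps an edge to its endpoints' difference, ∂[p,q] = q − p. For instance
  ∂[v_3,v_5] = [v_5] − [v_3].
The 6×12 boundary matrix has rank 5 and Smith normal form diag(1,1,1,1,1).

The boundary map ∂_2: C_2 → C_1 acts by ∂[p,q,r] = [q,r] − [p,r] + [p,q]. For instance
  ∂[v_0,v_2,v_5] = [v_2,v_5] − [v_0,v_5] + [v_0,v_2],
  ∂[v_1,v_3,v_4] = [v_3,v_4] − [v_1,v_4] + [v_1,v_3].
The 12×8 boundary matrix has rank 7 and Smith normal form diag(1,1,1,1,1,1,1).

Computing H_k = (kernel of ∂_k) / (image of ∂_{k+1}):

  H_2: rank ker ∂_2 − rank ∂_3 = (8 − 7) − 0 = 1, and there is no ∂_3, so H_2 ≅ Z.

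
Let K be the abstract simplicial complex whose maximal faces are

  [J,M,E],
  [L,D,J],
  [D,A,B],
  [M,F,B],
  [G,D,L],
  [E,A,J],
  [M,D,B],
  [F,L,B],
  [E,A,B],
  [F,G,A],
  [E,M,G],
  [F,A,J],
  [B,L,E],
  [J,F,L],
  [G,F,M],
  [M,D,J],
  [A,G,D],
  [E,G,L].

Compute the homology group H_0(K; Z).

Order the vertices as A < B < D < E < F < G < J < L < M. Listing each simplex with vertices in this order, K has dimension 2 with simplices:

  0-simplices (9): A, B, D, E, F, G, J, L, M
  1-simplices (27): AB, AD, AE, AF, AG, AJ, BD, BE, BF, BL, BM, DG, DJ, DL, DM, EG, EJ, EL, EM, FG, FJ, FL, FM, GL, GM, JL, JM
  2-simplices (18): ABD, ABE, ADG, AEJ, AFG, AFJ, BDM, BEL, BFL, BFM, DGL, DJL, DJM, EGL, EGM, EJM, FGM, FJL

so the chain groups are C_0 ≅ Z^9, C_1 ≅ Z^27, C_2 ≅ Z^18.

The boundary map ∂_1: C_1 → C_0 sends each edge [p,q] (with p < q) to q − p.
As a 9×27 matrix over Z this has rank 8, with invariant factors (1,1,1,1,1,1,1,1).

The boundary map ∂_2: C_2 → C_1 acts by ∂[p,q,r] = [q,r] − [p,r] + [p,q]. For instance
  ∂EGL = GL − EL + EG,
  ∂EGM = GM − EM + EG.
This gives a 27×18 integer matrix of rank 17; reducing to Smith normal form yields diagonal entries (1,1,1,1,1,1,1,1,1,1,1,1,1,1,1,1,1).

From H_k ≅ ker(∂_k) / im(∂_{k+1}) we obtain:

  H_0: rank C_0 − rank ∂_1 = 9 − 8 = 1, and the invariant factors of ∂_1 are all 1, so H_0 = Z.

H_0 ≅ Z.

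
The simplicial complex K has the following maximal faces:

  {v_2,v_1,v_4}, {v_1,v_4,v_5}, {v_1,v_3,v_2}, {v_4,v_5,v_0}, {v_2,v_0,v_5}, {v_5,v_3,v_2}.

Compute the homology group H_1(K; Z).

H_1 = Z.

Order the vertices as v_0 < v_1 < v_2 < v_3 < v_4 < v_5. Listing each simplex with vertices in this order, K has dimension 2 with simplices:

  0-simplices (6): [v_0], [v_1], [v_2], [v_3], [v_4], [v_5]
  1-simplices (12): [v_0,v_2], [v_0,v_4], [v_0,v_5], [v_1,v_2], [v_1,v_3], [v_1,v_4], [v_1,v_5], [v_2,v_3], [v_2,v_4], [v_2,v_5], [v_3,v_5], [v_4,v_5]
  2-simplices (6): [v_0,v_2,v_5], [v_0,v_4,v_5], [v_1,v_2,v_3], [v_1,v_2,v_4], [v_1,v_4,v_5], [v_2,v_3,v_5]

giving chain groups C_0 ≅ Z^6, C_1 ≅ Z^12, C_2 ≅ Z^6.

Boundary ∂_1: C_1 → C_0 is given by ∂[p,q] = [q] − [p].
The resulting 6×12 matrix has rank 5, and its Smith normal form has invariant factors (1,1,1,1,1).

The boundary map ∂_2: C_2 → C_1 acts by ∂[p,q,r] = [q,r] − [p,r] + [p,q]. For instance
  ∂[v_1,v_2,v_4] = [v_2,v_4] − [v_1,v_4] + [v_1,v_2],
  ∂[v_0,v_2,v_5] = [v_2,v_5] − [v_0,v_5] + [v_0,v_2].
As a 12×6 matrix over Z this has rank 6, with invariant factors (1,1,1,1,1,1).

From H_k ≅ ker(∂_k) / im(∂_{k+1}) we obtain:

  H_1: rank ker ∂_1 − rank ∂_2 = (12 − 5) − 6 = 1, and the invariant factors of ∂_2 are all 1, so H_1 = Z.

(K is a triangulation of the cylinder S^1 x I.)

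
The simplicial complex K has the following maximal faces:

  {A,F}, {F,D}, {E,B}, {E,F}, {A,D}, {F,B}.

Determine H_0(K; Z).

H_0 ≅ Z.

We work with the vertex ordering A < B < D < E < F. The simplices of K, each written with vertices in increasing order, are:

  0-simplices (5): A, B, D, E, F
  1-simplices (6): AD, AF, BE, BF, DF, EF

so the chain groups are C_0 ≅ Z^5, C_1 ≅ Z^6.

Boundary ∂_1: C_1 → C_0 maps an edge to its endpoints' difference, ∂[p,q] = q − p. For instance
  ∂BE = E − B.
The 5×6 boundary matrix has rank 4 and Smith normal form diag(1,1,1,1).

Reading off H_k = ker ∂_k / im ∂_{k+1}:

  H_0: rank C_0 − rank ∂_1 = 5 − 4 = 1, and the invariant factors of ∂_1 are all 1, so H_0 = Z.

(K is a triangulation of a wedge of 2 circles.)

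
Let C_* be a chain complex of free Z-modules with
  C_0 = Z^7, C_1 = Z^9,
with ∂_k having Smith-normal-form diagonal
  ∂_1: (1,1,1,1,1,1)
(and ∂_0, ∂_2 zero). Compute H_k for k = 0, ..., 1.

H_0 = Z,  H_1 = Z^3.

H_0: b_0 = 7 − 0 − 6 = 1; torsion from ∂_1 factors > 1: none. So H_0 = Z.
H_1: b_1 = 9 − 6 − 0 = 3; torsion from ∂_2 factors > 1: none. So H_1 = Z^3.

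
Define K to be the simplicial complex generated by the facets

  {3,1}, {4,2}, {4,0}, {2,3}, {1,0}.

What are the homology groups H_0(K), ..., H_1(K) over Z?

H_0 = Z,  H_1 = Z.

We work with the vertex ordering 0 < 1 < 2 < 3 < 4. The simplices of K, each written with vertices in increasing order, are:

  0-simplices (5): [0], [1], [2], [3], [4]
  1-simplices (5): [0,1], [0,4], [1,3], [2,3], [2,4]

giving chain groups C_0 ≅ Z^5, C_1 ≅ Z^5.

∂_1: C_1 → C_0 maps an edge to its endpoints' difference, ∂[p,q] = q − p.
As a 5×5 matrix over Z this has rank 4, with invariant factors (1,1,1,1).

Computing H_k = (kernel of ∂_k) / (image of ∂_{k+1}):

  H_0: rank C_0 − rank ∂_1 = 5 − 4 = 1, and the invariant factors of ∂_1 are all 1, so H_0 = Z.
  H_1: rank ker ∂_1 − rank ∂_2 = (5 − 4) − 0 = 1, and there is no ∂_2, so H_1 = Z.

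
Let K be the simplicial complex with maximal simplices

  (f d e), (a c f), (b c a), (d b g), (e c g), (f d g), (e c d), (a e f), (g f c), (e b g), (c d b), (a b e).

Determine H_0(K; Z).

H_0 ≅ Z.

Order the vertices as a < b < c < d < e < f < g. Listing each simplex with vertices in this order, K has dimension 2 with simplices:

  0-simplices (7): a, b, c, d, e, f, g
  1-simplices (18): ab, ac, ae, af, bc, bd, be, bg, cd, ce, cf, cg, de, df, dg, ef, eg, fg
  2-simplices (12): abc, abe, acf, aef, bcd, bdg, beg, cde, ceg, cfg, def, dfg

Hence C_0 ≅ Z^7, C_1 ≅ Z^18, C_2 ≅ Z^12.

∂_1: C_1 → C_0 is given by ∂[p,q] = [q] − [p]. For instance
  ∂cd = d − c.
The resulting 7×18 matrix has rank 6, and its Smith normal form has invariant factors (1,1,1,1,1,1).

∂_2: C_2 → C_1 acts by ∂[p,q,r] = [q,r] − [p,r] + [p,q]. For instance
  ∂def = ef − df + de,
  ∂cfg = fg − cg + cf.
As a 18×12 matrix over Z this has rank 12, with invariant factors (1,1,1,1,1,1,1,1,1,1,1,2).

Now H_k = ker ∂_k / im ∂_{k+1}, so:

  H_0: rank C_0 − rank ∂_1 = 7 − 6 = 1, and the invariant factors of ∂_1 are all 1, so H_0 = Z.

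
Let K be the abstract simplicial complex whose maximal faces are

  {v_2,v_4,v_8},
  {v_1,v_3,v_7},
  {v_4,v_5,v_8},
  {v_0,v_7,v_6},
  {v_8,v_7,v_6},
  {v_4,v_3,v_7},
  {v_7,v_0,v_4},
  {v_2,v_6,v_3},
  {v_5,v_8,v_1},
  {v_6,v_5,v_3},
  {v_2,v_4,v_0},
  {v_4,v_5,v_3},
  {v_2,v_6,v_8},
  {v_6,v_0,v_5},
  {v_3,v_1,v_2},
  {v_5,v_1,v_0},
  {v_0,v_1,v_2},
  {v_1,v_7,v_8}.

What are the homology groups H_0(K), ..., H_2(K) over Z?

Take the total order v_0 < v_1 < v_2 < v_3 < v_4 < v_5 < v_6 < v_7 < v_8 on the vertex set. Then K (dimension 2) consists of the simplices:

  0-simplices (9): [v_0], [v_1], [v_2], [v_3], [v_4], [v_5], [v_6], [v_7], [v_8]
  1-simplices (27): (27 of them)
  2-simplices (18): (18 of them)

giving chain groups C_0 ≅ Z^9, C_1 ≅ Z^27, C_2 ≅ Z^18.

The boundary map ∂_1: C_1 → C_0 sends each edge [p,q] (with p < q) to q − p. For instance
  ∂[v_3,v_4] = [v_4] − [v_3].
The resulting 9×27 matrix has rank 8, and its Smith normal form has invariant factors (1,1,1,1,1,1,1,1).

Boundary ∂_2: C_2 → C_1 acts by ∂[p,q,r] = [q,r] − [p,r] + [p,q]. For instance
  ∂[v_3,v_4,v_5] = [v_4,v_5] − [v_3,v_5] + [v_3,v_4],
  ∂[v_0,v_4,v_7] = [v_4,v_7] − [v_0,v_7] + [v_0,v_4].
As a 27×18 matrix over Z this has rank 17, with invariant factors (1,1,1,1,1,1,1,1,1,1,1,1,1,1,1,1,1).

Now H_k = ker ∂_k / im ∂_{k+1}, so:

  H_0: rank C_0 − rank ∂_1 = 9 − 8 = 1, and the invariant factors of ∂_1 are all 1, so H_0 = Z.
  H_1: rank ker ∂_1 − rank ∂_2 = (27 − 8) − 17 = 2, and the invariant factors of ∂_2 are all 1, so H_1 = Z^2.
  H_2: rank ker ∂_2 − rank ∂_3 = (18 − 17) − 0 = 1, and there is no ∂_3, so H_2 = Z.

As a check, the Euler characteristic is 9 − 27 + 18 = 0, which agrees with 1 − 2 + 1 = 0.
(K is a triangulation of the torus T^2.)

H_0 ≅ Z,  H_1 ≅ Z^2,  H_2 ≅ Z.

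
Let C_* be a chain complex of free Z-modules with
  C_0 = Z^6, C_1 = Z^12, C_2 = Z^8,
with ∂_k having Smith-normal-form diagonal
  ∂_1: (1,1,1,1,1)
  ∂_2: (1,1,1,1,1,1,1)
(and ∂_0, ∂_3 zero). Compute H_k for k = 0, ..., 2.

H_0: b_0 = 6 − 0 − 5 = 1; torsion from ∂_1 factors > 1: none. So H_0 ≅ Z.
H_1: b_1 = 12 − 5 − 7 = 0; torsion from ∂_2 factors > 1: none. So H_1 ≅ 0.
H_2: b_2 = 8 − 7 − 0 = 1; torsion from ∂_3 factors > 1: none. So H_2 ≅ Z.

H_0 ≅ Z,  H_1 = 0,  H_2 ≅ Z.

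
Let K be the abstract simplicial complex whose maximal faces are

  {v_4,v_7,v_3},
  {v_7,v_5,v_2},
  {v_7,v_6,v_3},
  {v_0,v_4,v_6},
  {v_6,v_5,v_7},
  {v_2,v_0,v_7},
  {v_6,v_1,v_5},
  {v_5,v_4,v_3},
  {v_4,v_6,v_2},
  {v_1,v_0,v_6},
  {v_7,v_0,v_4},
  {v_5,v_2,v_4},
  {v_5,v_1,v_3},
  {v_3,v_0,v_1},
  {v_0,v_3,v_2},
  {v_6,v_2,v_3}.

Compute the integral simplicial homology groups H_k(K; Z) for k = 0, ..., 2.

Take the total order v_0 < v_1 < v_2 < v_3 < v_4 < v_5 < v_6 < v_7 on the vertex set. Then K (dimension 2) consists of the simplices:

  0-simplices (8): [v_0], [v_1], [v_2], [v_3], [v_4], [v_5], [v_6], [v_7]
  1-simplices (24): (24 of them)
  2-simplices (16): (16 of them)

so the chain groups are C_0 ≅ Z^8, C_1 ≅ Z^24, C_2 ≅ Z^16.

∂_1: C_1 → C_0 sends each edge [p,q] (with p < q) to q − p. For instance
  ∂[v_0,v_3] = [v_3] − [v_0].
As a 8×24 matrix over Z this has rank 7, with invariant factors (1,1,1,1,1,1,1).

The boundary map ∂_2: C_2 → C_1 maps a triangle to the signed sum of its edges. For instance
  ∂[v_1,v_3,v_5] = [v_3,v_5] − [v_1,v_5] + [v_1,v_3],
  ∂[v_0,v_4,v_7] = [v_4,v_7] − [v_0,v_7] + [v_0,v_4].
The 24×16 boundary matrix has rank 15 and Smith normal form diag(1,1,1,1,1,1,1,1,1,1,1,1,1,1,1).

Computing H_k = (kernel of ∂_k) / (image of ∂_{k+1}):

  H_0: rank C_0 − rank ∂_1 = 8 − 7 = 1, and the invariant factors of ∂_1 are all 1, so H_0 = Z.
  H_1: rank ker ∂_1 − rank ∂_2 = (24 − 7) − 15 = 2, and the invariant factors of ∂_2 are all 1, so H_1 = Z^2.
  H_2: rank ker ∂_2 − rank ∂_3 = (16 − 15) − 0 = 1, and there is no ∂_3, so H_2 = Z.

(K is a triangulation of the torus T^2.)

H_0 = Z,  H_1 = Z^2,  H_2 = Z.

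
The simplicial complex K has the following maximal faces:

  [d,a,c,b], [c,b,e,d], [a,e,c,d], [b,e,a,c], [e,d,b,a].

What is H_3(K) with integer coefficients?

H_3 = Z.

Take the total order a < b < c < d < e on the vertex set. Then K (dimension 3) consists of the simplices:

  0-simplices (5): a, b, c, d, e
  1-simplices (10): ab, ac, ad, ae, bc, bd, be, cd, ce, de
  2-simplices (10): abc, abd, abe, acd, ace, ade, bcd, bce, bde, cde
  3-simplices (5): abcd, abce, abde, acde, bcde

so the chain groups are C_0 ≅ Z^5, C_1 ≅ Z^10, C_2 ≅ Z^10, C_3 ≅ Z^5.

∂_1: C_1 → C_0 sends each edge [p,q] (with p < q) to q − p. For instance
  ∂be = e − b.
The 5×10 boundary matrix has rank 4 and Smith normal form diag(1,1,1,1).

The boundary map ∂_2: C_2 → C_1 acts by ∂[p,q,r] = [q,r] − [p,r] + [p,q]. For instance
  ∂abc = bc − ac + ab,
  ∂abe = be − ae + ab.
This gives a 10×10 integer matrix of rank 6; reducing to Smith normal form yields diagonal entries (1,1,1,1,1,1).

∂_3: C_3 → C_2 sends each 3-simplex σ to the alternating sum Σ_i (−1)^i (σ with its i-th vertex removed). For instance
  ∂acde = cde − ade + ace − acd,
  ∂bcde = cde − bde + bce − bcd.
As a 10×5 matrix over Z this has rank 4, with invariant factors (1,1,1,1).

Now H_k = ker ∂_k / im ∂_{k+1}, so:

  H_3: rank ker ∂_3 − rank ∂_4 = (5 − 4) − 0 = 1, and there is no ∂_4, so H_3 = Z.

(K is a triangulation of the 3-sphere S^3.)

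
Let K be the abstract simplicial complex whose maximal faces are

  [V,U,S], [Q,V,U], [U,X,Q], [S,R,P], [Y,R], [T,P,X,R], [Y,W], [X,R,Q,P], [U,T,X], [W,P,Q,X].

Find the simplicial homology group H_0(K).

We work with the vertex ordering P < Q < R < S < T < U < V < W < X < Y. The simplices of K, each written with vertices in increasing order, are:

  0-simplices (10): P, Q, R, S, T, U, V, W, X, Y
  1-simplices (23): PQ, PR, PS, PT, PW, PX, QR, QU, QV, QW, QX, RS, RT, RX, RY, SU, SV, TU, TX, UV, UX, WX, WY
  2-simplices (15): PQR, PQW, PQX, PRS, PRT, PRX, PTX, PWX, QRX, QUV, QUX, QWX, RTX, SUV, TUX
  3-simplices (3): PQRX, PQWX, PRTX

Hence C_0 ≅ Z^10, C_1 ≅ Z^23, C_2 ≅ Z^15, C_3 ≅ Z^3.

Boundary ∂_1: C_1 → C_0 maps an edge to its endpoints' difference, ∂[p,q] = q − p. For instance
  ∂QX = X − Q.
As a 10×23 matrix over Z this has rank 9, with invariant factors (1,1,1,1,1,1,1,1,1).

The boundary map ∂_2: C_2 → C_1 sends each 2-simplex [p,q,r] to [q,r] − [p,r] + [p,q]. For instance
  ∂PQR = QR − PR + PQ,
  ∂PQW = QW − PW + PQ.
As a 23×15 matrix over Z this has rank 12, with invariant factors (1,1,1,1,1,1,1,1,1,1,1,1).

The boundary map ∂_3: C_3 → C_2 sends each 3-simplex σ to the alternating sum Σ_i (−1)^i (σ with its i-th vertex removed). For instance
  ∂PQRX = QRX − PRX + PQX − PQR,
  ∂PQWX = QWX − PWX + PQX − PQW.
The 15×3 boundary matrix has rank 3 and Smith normal form diag(1,1,1).

Reading off H_k = ker ∂_k / im ∂_{k+1}:

  H_0: rank C_0 − rank ∂_1 = 10 − 9 = 1, and the invariant factors of ∂_1 are all 1, so H_0 ≅ Z.

H_0 ≅ Z.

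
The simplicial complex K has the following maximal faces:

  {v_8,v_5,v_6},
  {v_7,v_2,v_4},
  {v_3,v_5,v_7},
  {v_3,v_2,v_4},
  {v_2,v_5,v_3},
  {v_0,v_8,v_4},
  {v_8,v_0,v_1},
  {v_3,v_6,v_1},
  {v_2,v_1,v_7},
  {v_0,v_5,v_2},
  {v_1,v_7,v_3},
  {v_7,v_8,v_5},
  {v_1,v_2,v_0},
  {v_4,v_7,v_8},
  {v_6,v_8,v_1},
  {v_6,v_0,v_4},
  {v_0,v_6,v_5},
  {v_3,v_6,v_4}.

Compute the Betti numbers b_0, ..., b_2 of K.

Fix the vertex order v_0 < v_1 < v_2 < v_3 < v_4 < v_5 < v_6 < v_7 < v_8 and write every simplex with vertices in increasing order. Then dim K = 2 and the simplices of K are:

  0-simplices (9): [v_0], [v_1], [v_2], [v_3], [v_4], [v_5], [v_6], [v_7], [v_8]
  1-simplices (27): (27 of them)
  2-simplices (18): (18 of them)

so the chain groups are C_0 ≅ Z^9, C_1 ≅ Z^27, C_2 ≅ Z^18.

Boundary ∂_1: C_1 → C_0 is given by ∂[p,q] = [q] − [p].
The 9×27 boundary matrix has rank 8 and Smith normal form diag(1,1,1,1,1,1,1,1).

Boundary ∂_2: C_2 → C_1 acts by ∂[p,q,r] = [q,r] − [p,r] + [p,q]. For instance
  ∂[v_5,v_6,v_8] = [v_6,v_8] − [v_5,v_8] + [v_5,v_6],
  ∂[v_2,v_4,v_7] = [v_4,v_7] − [v_2,v_7] + [v_2,v_4].
As a 27×18 matrix over Z this has rank 18, with invariant factors (1,1,1,1,1,1,1,1,1,1,1,1,1,1,1,1,1,2).

From H_k ≅ ker(∂_k) / im(∂_{k+1}) we obtain:

  H_0: rank C_0 − rank ∂_1 = 9 − 8 = 1, and the invariant factors of ∂_1 are all 1, so H_0 ≅ Z.
  H_1: rank ker ∂_1 − rank ∂_2 = (27 − 8) − 18 = 1, and ∂_2 has invariant factor 2 > 1, so H_1 ≅ Z × Z/2.
  H_2: rank ker ∂_2 − rank ∂_3 = (18 − 18) − 0 = 0, and there is no ∂_3, so H_2 ≅ 0.

Hence the Betti numbers are b_0 = 1, b_1 = 1, b_2 = 0.

b_0 = 1, b_1 = 1, b_2 = 0.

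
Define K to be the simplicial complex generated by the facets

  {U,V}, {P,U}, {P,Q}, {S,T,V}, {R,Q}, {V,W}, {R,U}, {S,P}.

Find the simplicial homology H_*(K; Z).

We work with the vertex ordering P < Q < R < S < T < U < V < W. The simplices of K, each written with vertices in increasing order, are:

  0-simplices (8): P, Q, R, S, T, U, V, W
  1-simplices (10): PQ, PS, PU, QR, RU, ST, SV, TV, UV, VW
  2-simplices (1): STV

Hence C_0 ≅ Z^8, C_1 ≅ Z^10, C_2 ≅ Z^1.

The boundary map ∂_1: C_1 → C_0 sends each edge [p,q] (with p < q) to q − p. For instance
  ∂VW = W − V.
The 8×10 boundary matrix has rank 7 and Smith normal form diag(1,1,1,1,1,1,1).

Boundary ∂_2: C_2 → C_1 maps a triangle to the signed sum of its edges. For instance
  ∂STV = TV − SV + ST.
The resulting 10×1 matrix has rank 1, and its Smith normal form has invariant factors (1).

Computing H_k = (kernel of ∂_k) / (image of ∂_{k+1}):

  H_0: rank C_0 − rank ∂_1 = 8 − 7 = 1, and the invariant factors of ∂_1 are all 1, so H_0 = Z.
  H_1: rank ker ∂_1 − rank ∂_2 = (10 − 7) − 1 = 2, and the invariant factors of ∂_2 are all 1, so H_1 = Z^2.
  H_2: rank ker ∂_2 − rank ∂_3 = (1 − 1) − 0 = 0, and there is no ∂_3, so H_2 = 0.

H_0 ≅ Z,  H_1 ≅ Z^2,  H_2 = 0.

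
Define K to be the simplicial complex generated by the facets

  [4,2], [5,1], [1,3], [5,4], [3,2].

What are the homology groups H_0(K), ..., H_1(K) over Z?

H_0 ≅ Z,  H_1 ≅ Z.

K has 5 vertices, 5 edges.
rank ∂_0 = 0, rank ∂_1 = 4 ⇒ b_0 = 5 − 0 − 4 = 1; all invariant factors of ∂_1 are 1 so no torsion. So H_0 = Z.
rank ∂_1 = 4, rank ∂_2 = 0 ⇒ b_1 = 5 − 4 − 0 = 1. So H_1 = Z.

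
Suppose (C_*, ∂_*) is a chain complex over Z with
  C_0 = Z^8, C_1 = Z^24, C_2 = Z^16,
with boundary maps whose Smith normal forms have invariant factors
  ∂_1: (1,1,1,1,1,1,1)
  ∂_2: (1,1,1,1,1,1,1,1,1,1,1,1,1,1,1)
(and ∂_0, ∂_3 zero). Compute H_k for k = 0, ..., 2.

H_0: b_0 = 8 − 0 − 7 = 1; torsion from ∂_1 factors > 1: none. So H_0 ≅ Z.
H_1: b_1 = 24 − 7 − 15 = 2; torsion from ∂_2 factors > 1: none. So H_1 ≅ Z^2.
H_2: b_2 = 16 − 15 − 0 = 1; torsion from ∂_3 factors > 1: none. So H_2 ≅ Z.

H_0 ≅ Z,  H_1 ≅ Z^2,  H_2 ≅ Z.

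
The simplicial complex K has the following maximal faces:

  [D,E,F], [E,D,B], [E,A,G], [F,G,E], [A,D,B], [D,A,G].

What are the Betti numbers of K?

b_0 = 1, b_1 = 1, b_2 = 0.

K has 6 vertices, 12 edges, 6 triangles.
rank ∂_0 = 0, rank ∂_1 = 5 ⇒ b_0 = 6 − 0 − 5 = 1; all invariant factors of ∂_1 are 1 so no torsion. So H_0 ≅ Z.
rank ∂_1 = 5, rank ∂_2 = 6 ⇒ b_1 = 12 − 5 − 6 = 1; all invariant factors of ∂_2 are 1 so no torsion. So H_1 ≅ Z.
rank ∂_2 = 6, rank ∂_3 = 0 ⇒ b_2 = 6 − 6 − 0 = 0. So H_2 ≅ 0.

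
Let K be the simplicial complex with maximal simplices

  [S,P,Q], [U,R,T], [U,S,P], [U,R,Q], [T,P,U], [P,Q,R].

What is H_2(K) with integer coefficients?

Take the total order P < Q < R < S < T < U on the vertex set. Then K (dimension 2) consists of the simplices:

  0-simplices (6): P, Q, R, S, T, U
  1-simplices (12): PQ, PR, PS, PT, PU, QR, QS, QU, RT, RU, SU, TU
  2-simplices (6): PQR, PQS, PSU, PTU, QRU, RTU

so the chain groups are C_0 ≅ Z^6, C_1 ≅ Z^12, C_2 ≅ Z^6.

Boundary ∂_1: C_1 → C_0 is given by ∂[p,q] = [q] − [p].
The 6×12 boundary matrix has rank 5 and Smith normal form diag(1,1,1,1,1).

∂_2: C_2 → C_1 maps a triangle to the signed sum of its edges. For instance
  ∂QRU = RU − QU + QR,
  ∂PQR = QR − PR + PQ.
This gives a 12×6 integer matrix of rank 6; reducing to Smith normal form yields diagonal entries (1,1,1,1,1,1).

Reading off H_k = ker ∂_k / im ∂_{k+1}:

  H_2: rank ker ∂_2 − rank ∂_3 = (6 − 6) − 0 = 0, and there is no ∂_3, so H_2 ≅ 0.

H_2 ≅ 0.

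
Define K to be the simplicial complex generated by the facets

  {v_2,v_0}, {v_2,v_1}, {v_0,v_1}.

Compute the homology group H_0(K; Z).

Fix the vertex order v_0 < v_1 < v_2 and write every simplex with vertices in increasing order. Then dim K = 1 and the simplices of K are:

  0-simplices (3): [v_0], [v_1], [v_2]
  1-simplices (3): [v_0,v_1], [v_0,v_2], [v_1,v_2]

so the chain groups are C_0 ≅ Z^3, C_1 ≅ Z^3.

Boundary ∂_1: C_1 → C_0 is given by ∂[p,q] = [q] − [p].
This gives a 3×3 integer matrix of rank 2; reducing to Smith normal form yields diagonal entries (1,1).

Computing H_k = (kernel of ∂_k) / (image of ∂_{k+1}):

  H_0: rank C_0 − rank ∂_1 = 3 − 2 = 1, and the invariant factors of ∂_1 are all 1, so H_0 ≅ Z.

H_0 = Z.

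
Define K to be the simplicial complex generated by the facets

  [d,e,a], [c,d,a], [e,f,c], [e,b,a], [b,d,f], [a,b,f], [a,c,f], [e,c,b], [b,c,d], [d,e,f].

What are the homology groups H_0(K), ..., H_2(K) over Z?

K has 6 vertices, 15 edges, 10 triangles.
rank ∂_0 = 0, rank ∂_1 = 5 ⇒ b_0 = 6 − 0 − 5 = 1; all invariant factors of ∂_1 are 1 so no torsion. So H_0 = Z.
rank ∂_1 = 5, rank ∂_2 = 10 ⇒ b_1 = 15 − 5 − 10 = 0; ∂_2 has invariant factor(s) [2] giving torsion. So H_1 = Z/2.
rank ∂_2 = 10, rank ∂_3 = 0 ⇒ b_2 = 10 − 10 − 0 = 0. So H_2 = 0.

H_0 = Z,  H_1 = Z/2,  H_2 = 0.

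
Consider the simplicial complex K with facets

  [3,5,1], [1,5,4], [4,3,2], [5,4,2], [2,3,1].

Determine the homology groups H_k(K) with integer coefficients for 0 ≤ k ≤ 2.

K has 5 vertices, 10 edges, 5 triangles.
rank ∂_0 = 0, rank ∂_1 = 4 ⇒ b_0 = 5 − 0 − 4 = 1; all invariant factors of ∂_1 are 1 so no torsion. So H_0 = Z.
rank ∂_1 = 4, rank ∂_2 = 5 ⇒ b_1 = 10 − 4 − 5 = 1; all invariant factors of ∂_2 are 1 so no torsion. So H_1 = Z.
rank ∂_2 = 5, rank ∂_3 = 0 ⇒ b_2 = 5 − 5 − 0 = 0. So H_2 = 0.

H_0 = Z,  H_1 = Z,  H_2 = 0.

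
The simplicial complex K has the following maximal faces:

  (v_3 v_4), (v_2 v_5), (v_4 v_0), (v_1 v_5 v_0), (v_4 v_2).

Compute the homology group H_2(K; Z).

We work with the vertex ordering v_0 < v_1 < v_2 < v_3 < v_4 < v_5. The simplices of K, each written with vertices in increasing order, are:

  0-simplices (6): [v_0], [v_1], [v_2], [v_3], [v_4], [v_5]
  1-simplices (7): [v_0,v_1], [v_0,v_4], [v_0,v_5], [v_1,v_5], [v_2,v_4], [v_2,v_5], [v_3,v_4]
  2-simplices (1): [v_0,v_1,v_5]

so the chain groups are C_0 ≅ Z^6, C_1 ≅ Z^7, C_2 ≅ Z^1.

Boundary ∂_1: C_1 → C_0 maps an edge to its endpoints' difference, ∂[p,q] = q − p. For instance
  ∂[v_0,v_5] = [v_5] − [v_0].
The resulting 6×7 matrix has rank 5, and its Smith normal form has invariant factors (1,1,1,1,1).

∂_2: C_2 → C_1 sends each 2-simplex [p,q,r] to [q,r] − [p,r] + [p,q]. For instance
  ∂[v_0,v_1,v_5] = [v_1,v_5] − [v_0,v_5] + [v_0,v_1].
This gives a 7×1 integer matrix of rank 1; reducing to Smith normal form yields diagonal entries (1).

Computing H_k = (kernel of ∂_k) / (image of ∂_{k+1}):

  H_2: rank ker ∂_2 − rank ∂_3 = (1 − 1) − 0 = 0, and there is no ∂_3, so H_2 = 0.

H_2 = 0.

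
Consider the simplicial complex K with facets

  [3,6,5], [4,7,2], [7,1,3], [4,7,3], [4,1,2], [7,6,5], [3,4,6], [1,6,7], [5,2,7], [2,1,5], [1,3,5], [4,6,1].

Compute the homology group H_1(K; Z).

H_1 = Z/2.

Take the total order 1 < 2 < 3 < 4 < 5 < 6 < 7 on the vertex set. Then K (dimension 2) consists of the simplices:

  0-simplices (7): [1], [2], [3], [4], [5], [6], [7]
  1-simplices (18): [1,2], [1,3], [1,4], [1,5], [1,6], [1,7], [2,4], [2,5], [2,7], [3,4], [3,5], [3,6], [3,7], [4,6], [4,7], [5,6], [5,7], [6,7]
  2-simplices (12): [1,2,4], [1,2,5], [1,3,5], [1,3,7], [1,4,6], [1,6,7], [2,4,7], [2,5,7], [3,4,6], [3,4,7], [3,5,6], [5,6,7]

giving chain groups C_0 ≅ Z^7, C_1 ≅ Z^18, C_2 ≅ Z^12.

Boundary ∂_1: C_1 → C_0 maps an edge to its endpoints' difference, ∂[p,q] = q − p. For instance
  ∂[1,7] = [7] − [1].
As a 7×18 matrix over Z this has rank 6, with invariant factors (1,1,1,1,1,1).

The boundary map ∂_2: C_2 → C_1 maps a triangle to the signed sum of its edges. For instance
  ∂[1,4,6] = [4,6] − [1,6] + [1,4],
  ∂[1,3,5] = [3,5] − [1,5] + [1,3].
The 18×12 boundary matrix has rank 12 and Smith normal form diag(1,1,1,1,1,1,1,1,1,1,1,2).

Now H_k = ker ∂_k / im ∂_{k+1}, so:

  H_1: rank ker ∂_1 − rank ∂_2 = (18 − 6) − 12 = 0, and ∂_2 has invariant factor 2 > 1, so H_1 ≅ Z/2.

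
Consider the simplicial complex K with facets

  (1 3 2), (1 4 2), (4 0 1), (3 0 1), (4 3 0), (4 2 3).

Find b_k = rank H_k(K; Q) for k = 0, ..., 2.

b_0 = 1, b_1 = 0, b_2 = 1.

K has 5 vertices, 9 edges, 6 triangles.
rank ∂_0 = 0, rank ∂_1 = 4 ⇒ b_0 = 5 − 0 − 4 = 1; all invariant factors of ∂_1 are 1 so no torsion. So H_0 ≅ Z.
rank ∂_1 = 4, rank ∂_2 = 5 ⇒ b_1 = 9 − 4 − 5 = 0; all invariant factors of ∂_2 are 1 so no torsion. So H_1 ≅ 0.
rank ∂_2 = 5, rank ∂_3 = 0 ⇒ b_2 = 6 − 5 − 0 = 1. So H_2 ≅ Z.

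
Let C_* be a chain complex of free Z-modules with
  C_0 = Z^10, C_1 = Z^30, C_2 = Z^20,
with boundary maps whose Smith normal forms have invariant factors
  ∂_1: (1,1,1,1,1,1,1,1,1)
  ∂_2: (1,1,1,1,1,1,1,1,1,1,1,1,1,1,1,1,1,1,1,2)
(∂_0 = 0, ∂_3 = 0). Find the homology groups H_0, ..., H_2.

H_0 ≅ Z,  H_1 ≅ Z ⊕ Z/2,  H_2 = 0.

H_0: b_0 = 10 − 0 − 9 = 1; torsion from ∂_1 factors > 1: none. So H_0 ≅ Z.
H_1: b_1 = 30 − 9 − 20 = 1; torsion from ∂_2 factors > 1: [2]. So H_1 ≅ Z ⊕ Z/2.
H_2: b_2 = 20 − 20 − 0 = 0; torsion from ∂_3 factors > 1: none. So H_2 ≅ 0.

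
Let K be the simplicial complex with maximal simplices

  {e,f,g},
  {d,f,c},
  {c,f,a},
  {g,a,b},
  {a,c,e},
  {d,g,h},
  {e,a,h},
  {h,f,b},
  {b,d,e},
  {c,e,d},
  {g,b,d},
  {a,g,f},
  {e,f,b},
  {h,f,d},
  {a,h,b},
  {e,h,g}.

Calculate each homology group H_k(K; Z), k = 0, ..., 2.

K has 8 vertices, 24 edges, 16 triangles.
rank ∂_0 = 0, rank ∂_1 = 7 ⇒ b_0 = 8 − 0 − 7 = 1; all invariant factors of ∂_1 are 1 so no torsion. So H_0 = Z.
rank ∂_1 = 7, rank ∂_2 = 15 ⇒ b_1 = 24 − 7 − 15 = 2; all invariant factors of ∂_2 are 1 so no torsion. So H_1 = Z^2.
rank ∂_2 = 15, rank ∂_3 = 0 ⇒ b_2 = 16 − 15 − 0 = 1. So H_2 = Z.

H_0 = Z,  H_1 = Z^2,  H_2 = Z.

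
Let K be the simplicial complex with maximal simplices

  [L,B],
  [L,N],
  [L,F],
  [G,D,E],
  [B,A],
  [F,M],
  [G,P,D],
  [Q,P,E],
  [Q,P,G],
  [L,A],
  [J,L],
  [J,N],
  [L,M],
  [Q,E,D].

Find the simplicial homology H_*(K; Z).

We work with the vertex ordering A < B < D < E < F < G < J < L < M < N < P < Q. The simplices of K, each written with vertices in increasing order, are:

  0-simplices (12): A, B, D, E, F, G, J, L, M, N, P, Q
  1-simplices (19): AB, AL, BL, DE, DG, DP, DQ, EG, EP, EQ, FL, FM, GP, GQ, JL, JN, LM, LN, PQ
  2-simplices (5): DEG, DEQ, DGP, EPQ, GPQ

so the chain groups are C_0 ≅ Z^12, C_1 ≅ Z^19, C_2 ≅ Z^5.

Boundary ∂_1: C_1 → C_0 sends each edge [p,q] (with p < q) to q − p. For instance
  ∂AL = L − A.
As a 12×19 matrix over Z this has rank 10, with invariant factors (1,1,1,1,1,1,1,1,1,1).

Boundary ∂_2: C_2 → C_1 acts by ∂[p,q,r] = [q,r] − [p,r] + [p,q]. For instance
  ∂EPQ = PQ − EQ + EP,
  ∂DGP = GP − DP + DG.
The resulting 19×5 matrix has rank 5, and its Smith normal form has invariant factors (1,1,1,1,1).

Computing H_k = (kernel of ∂_k) / (image of ∂_{k+1}):

  H_0: rank C_0 − rank ∂_1 = 12 − 10 = 2, and the invariant factors of ∂_1 are all 1, so H_0 ≅ Z^2.
  H_1: rank ker ∂_1 − rank ∂_2 = (19 − 10) − 5 = 4, and the invariant factors of ∂_2 are all 1, so H_1 ≅ Z^4.
  H_2: rank ker ∂_2 − rank ∂_3 = (5 − 5) − 0 = 0, and there is no ∂_3, so H_2 ≅ 0.

As a check, the Euler characteristic is 12 − 19 + 5 = -2, which agrees with 2 − 4 + 0 = -2.

H_0 ≅ Z^2,  H_1 ≅ Z^4,  H_2 = 0.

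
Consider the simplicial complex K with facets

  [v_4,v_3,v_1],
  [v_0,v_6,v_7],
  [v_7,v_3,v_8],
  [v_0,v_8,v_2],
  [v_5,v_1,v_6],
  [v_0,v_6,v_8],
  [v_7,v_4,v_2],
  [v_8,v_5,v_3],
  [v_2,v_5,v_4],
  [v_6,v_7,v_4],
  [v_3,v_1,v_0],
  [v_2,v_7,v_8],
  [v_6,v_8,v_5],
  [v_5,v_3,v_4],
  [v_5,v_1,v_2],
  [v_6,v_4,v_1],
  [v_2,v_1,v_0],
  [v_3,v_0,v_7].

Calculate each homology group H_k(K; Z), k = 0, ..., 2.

Fix the vertex order v_0 < v_1 < v_2 < v_3 < v_4 < v_5 < v_6 < v_7 < v_8 and write every simplex with vertices in increasing order. Then dim K = 2 and the simplices of K are:

  0-simplices (9): [v_0], [v_1], [v_2], [v_3], [v_4], [v_5], [v_6], [v_7], [v_8]
  1-simplices (27): (27 of them)
  2-simplices (18): (18 of them)

so the chain groups are C_0 ≅ Z^9, C_1 ≅ Z^27, C_2 ≅ Z^18.

∂_1: C_1 → C_0 is given by ∂[p,q] = [q] − [p]. For instance
  ∂[v_1,v_5] = [v_5] − [v_1].
As a 9×27 matrix over Z this has rank 8, with invariant factors (1,1,1,1,1,1,1,1).

The boundary map ∂_2: C_2 → C_1 acts by ∂[p,q,r] = [q,r] − [p,r] + [p,q]. For instance
  ∂[v_3,v_4,v_5] = [v_4,v_5] − [v_3,v_5] + [v_3,v_4],
  ∂[v_1,v_4,v_6] = [v_4,v_6] − [v_1,v_6] + [v_1,v_4].
The 27×18 boundary matrix has rank 18 and Smith normal form diag(1,1,1,1,1,1,1,1,1,1,1,1,1,1,1,1,1,2).

Computing H_k = (kernel of ∂_k) / (image of ∂_{k+1}):

  H_0: rank C_0 − rank ∂_1 = 9 − 8 = 1, and the invariant factors of ∂_1 are all 1, so H_0 = Z.
  H_1: rank ker ∂_1 − rank ∂_2 = (27 − 8) − 18 = 1, and ∂_2 has invariant factor 2 > 1, so H_1 = Z ⊕ Z_2.
  H_2: rank ker ∂_2 − rank ∂_3 = (18 − 18) − 0 = 0, and there is no ∂_3, so H_2 = 0.

(K is a triangulation of the Klein bottle.)

H_0 ≅ Z,  H_1 ≅ Z ⊕ Z_2,  H_2 = 0.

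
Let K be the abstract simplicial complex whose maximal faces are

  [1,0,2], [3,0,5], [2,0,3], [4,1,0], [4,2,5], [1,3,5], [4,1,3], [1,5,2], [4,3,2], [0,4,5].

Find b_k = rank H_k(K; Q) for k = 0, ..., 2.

b_0 = 1, b_1 = 0, b_2 = 0.

Fix the vertex order 0 < 1 < 2 < 3 < 4 < 5 and write every simplex with vertices in increasing order. Then dim K = 2 and the simplices of K are:

  0-simplices (6): [0], [1], [2], [3], [4], [5]
  1-simplices (15): [0,1], [0,2], [0,3], [0,4], [0,5], [1,2], [1,3], [1,4], [1,5], [2,3], [2,4], [2,5], [3,4], [3,5], [4,5]
  2-simplices (10): [0,1,2], [0,1,4], [0,2,3], [0,3,5], [0,4,5], [1,2,5], [1,3,4], [1,3,5], [2,3,4], [2,4,5]

giving chain groups C_0 ≅ Z^6, C_1 ≅ Z^15, C_2 ≅ Z^10.

∂_1: C_1 → C_0 sends each edge [p,q] (with p < q) to q − p. For instance
  ∂[2,3] = [3] − [2].
This gives a 6×15 integer matrix of rank 5; reducing to Smith normal form yields diagonal entries (1,1,1,1,1).

The boundary map ∂_2: C_2 → C_1 maps a triangle to the signed sum of its edges. For instance
  ∂[0,1,4] = [1,4] − [0,4] + [0,1],
  ∂[1,3,5] = [3,5] − [1,5] + [1,3].
The resulting 15×10 matrix has rank 10, and its Smith normal form has invariant factors (1,1,1,1,1,1,1,1,1,2).

Computing H_k = (kernel of ∂_k) / (image of ∂_{k+1}):

  H_0: rank C_0 − rank ∂_1 = 6 − 5 = 1, and the invariant factors of ∂_1 are all 1, so H_0 = Z.
  H_1: rank ker ∂_1 − rank ∂_2 = (15 − 5) − 10 = 0, and ∂_2 has invariant factor 2 > 1, so H_1 = Z/2Z.
  H_2: rank ker ∂_2 − rank ∂_3 = (10 − 10) − 0 = 0, and there is no ∂_3, so H_2 = 0.

Hence the Betti numbers are b_0 = 1, b_1 = 0, b_2 = 0.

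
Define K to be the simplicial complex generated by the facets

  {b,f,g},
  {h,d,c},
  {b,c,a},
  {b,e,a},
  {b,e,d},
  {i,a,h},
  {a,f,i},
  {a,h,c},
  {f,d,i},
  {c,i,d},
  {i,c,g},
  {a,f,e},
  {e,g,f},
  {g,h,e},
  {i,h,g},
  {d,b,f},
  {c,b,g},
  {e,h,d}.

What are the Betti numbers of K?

Order the vertices as a < b < c < d < e < f < g < h < i. Listing each simplex with vertices in this order, K has dimension 2 with simplices:

  0-simplices (9): a, b, c, d, e, f, g, h, i
  1-simplices (27): ab, ac, ae, af, ah, ai, bc, bd, be, bf, bg, cd, cg, ch, ci, de, df, dh, di, ef, eg, eh, fg, fi, gh, gi, hi
  2-simplices (18): abc, abe, ach, aef, afi, ahi, bcg, bde, bdf, bfg, cdh, cdi, cgi, deh, dfi, efg, egh, ghi

Hence C_0 ≅ Z^9, C_1 ≅ Z^27, C_2 ≅ Z^18.

The boundary map ∂_1: C_1 → C_0 is given by ∂[p,q] = [q] − [p]. For instance
  ∂ai = i − a.
The resulting 9×27 matrix has rank 8, and its Smith normal form has invariant factors (1,1,1,1,1,1,1,1).

Boundary ∂_2: C_2 → C_1 sends each 2-simplex [p,q,r] to [q,r] − [p,r] + [p,q]. For instance
  ∂cdi = di − ci + cd,
  ∂deh = eh − dh + de.
This gives a 27×18 integer matrix of rank 18; reducing to Smith normal form yields diagonal entries (1,1,1,1,1,1,1,1,1,1,1,1,1,1,1,1,1,2).

Reading off H_k = ker ∂_k / im ∂_{k+1}:

  H_0: rank C_0 − rank ∂_1 = 9 − 8 = 1, and the invariant factors of ∂_1 are all 1, so H_0 = Z.
  H_1: rank ker ∂_1 − rank ∂_2 = (27 − 8) − 18 = 1, and ∂_2 has invariant factor 2 > 1, so H_1 = Z ⊕ Z/2.
  H_2: rank ker ∂_2 − rank ∂_3 = (18 − 18) − 0 = 0, and there is no ∂_3, so H_2 = 0.

As a check, the Euler characteristic is 9 − 27 + 18 = 0, which agrees with 1 − 1 + 0 = 0.

Hence the Betti numbers are b_0 = 1, b_1 = 1, b_2 = 0.

b_0 = 1, b_1 = 1, b_2 = 0.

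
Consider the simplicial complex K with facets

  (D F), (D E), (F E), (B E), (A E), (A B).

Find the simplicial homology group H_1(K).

Fix the vertex order A < B < D < E < F and write every simplex with vertices in increasing order. Then dim K = 1 and the simplices of K are:

  0-simplices (5): A, B, D, E, F
  1-simplices (6): AB, AE, BE, DE, DF, EF

so the chain groups are C_0 ≅ Z^5, C_1 ≅ Z^6.

The boundary map ∂_1: C_1 → C_0 maps an edge to its endpoints' difference, ∂[p,q] = q − p.
The 5×6 boundary matrix has rank 4 and Smith normal form diag(1,1,1,1).

Now H_k = ker ∂_k / im ∂_{k+1}, so:

  H_1: rank ker ∂_1 − rank ∂_2 = (6 − 4) − 0 = 2, and there is no ∂_2, so H_1 ≅ Z^2.

H_1 = Z^2.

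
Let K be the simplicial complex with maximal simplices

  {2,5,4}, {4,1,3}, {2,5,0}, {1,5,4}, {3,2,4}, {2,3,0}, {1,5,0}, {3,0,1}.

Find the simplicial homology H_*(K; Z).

H_0 = Z,  H_1 = 0,  H_2 = Z.

Order the vertices as 0 < 1 < 2 < 3 < 4 < 5. Listing each simplex with vertices in this order, K has dimension 2 with simplices:

  0-simplices (6): [0], [1], [2], [3], [4], [5]
  1-simplices (12): [0,1], [0,2], [0,3], [0,5], [1,3], [1,4], [1,5], [2,3], [2,4], [2,5], [3,4], [4,5]
  2-simplices (8): [0,1,3], [0,1,5], [0,2,3], [0,2,5], [1,3,4], [1,4,5], [2,3,4], [2,4,5]

so the chain groups are C_0 ≅ Z^6, C_1 ≅ Z^12, C_2 ≅ Z^8.

∂_1: C_1 → C_0 sends each edge [p,q] (with p < q) to q − p. For instance
  ∂[2,3] = [3] − [2].
As a 6×12 matrix over Z this has rank 5, with invariant factors (1,1,1,1,1).

The boundary map ∂_2: C_2 → C_1 maps a triangle to the signed sum of its edges. For instance
  ∂[0,2,3] = [2,3] − [0,3] + [0,2],
  ∂[0,1,3] = [1,3] − [0,3] + [0,1].
This gives a 12×8 integer matrix of rank 7; reducing to Smith normal form yields diagonal entries (1,1,1,1,1,1,1).

From H_k ≅ ker(∂_k) / im(∂_{k+1}) we obtain:

  H_0: rank C_0 − rank ∂_1 = 6 − 5 = 1, and the invariant factors of ∂_1 are all 1, so H_0 ≅ Z.
  H_1: rank ker ∂_1 − rank ∂_2 = (12 − 5) − 7 = 0, and the invariant factors of ∂_2 are all 1, so H_1 ≅ 0.
  H_2: rank ker ∂_2 − rank ∂_3 = (8 − 7) − 0 = 1, and there is no ∂_3, so H_2 ≅ Z.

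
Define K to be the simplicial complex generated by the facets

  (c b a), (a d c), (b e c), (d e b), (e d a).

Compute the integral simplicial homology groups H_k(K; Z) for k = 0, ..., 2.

H_0 = Z,  H_1 = Z,  H_2 = 0.

Order the vertices as a < b < c < d < e. Listing each simplex with vertices in this order, K has dimension 2 with simplices:

  0-simplices (5): a, b, c, d, e
  1-simplices (10): ab, ac, ad, ae, bc, bd, be, cd, ce, de
  2-simplices (5): abc, acd, ade, bce, bde

Hence C_0 ≅ Z^5, C_1 ≅ Z^10, C_2 ≅ Z^5.

The boundary map ∂_1: C_1 → C_0 sends each edge [p,q] (with p < q) to q − p. For instance
  ∂ad = d − a.
The resulting 5×10 matrix has rank 4, and its Smith normal form has invariant factors (1,1,1,1).

Boundary ∂_2: C_2 → C_1 sends each 2-simplex [p,q,r] to [q,r] − [p,r] + [p,q]. For instance
  ∂bde = de − be + bd,
  ∂abc = bc − ac + ab.
As a 10×5 matrix over Z this has rank 5, with invariant factors (1,1,1,1,1).

Computing H_k = (kernel of ∂_k) / (image of ∂_{k+1}):

  H_0: rank C_0 − rank ∂_1 = 5 − 4 = 1, and the invariant factors of ∂_1 are all 1, so H_0 = Z.
  H_1: rank ker ∂_1 − rank ∂_2 = (10 − 4) − 5 = 1, and the invariant factors of ∂_2 are all 1, so H_1 = Z.
  H_2: rank ker ∂_2 − rank ∂_3 = (5 − 5) − 0 = 0, and there is no ∂_3, so H_2 = 0.

(K is a triangulation of the Möbius band.)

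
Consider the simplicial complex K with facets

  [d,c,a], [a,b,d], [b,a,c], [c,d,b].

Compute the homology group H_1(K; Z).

Order the vertices as a < b < c < d. Listing each simplex with vertices in this order, K has dimension 2 with simplices:

  0-simplices (4): a, b, c, d
  1-simplices (6): ab, ac, ad, bc, bd, cd
  2-simplices (4): abc, abd, acd, bcd

so the chain groups are C_0 ≅ Z^4, C_1 ≅ Z^6, C_2 ≅ Z^4.

∂_1: C_1 → C_0 is given by ∂[p,q] = [q] − [p]. For instance
  ∂bc = c − b.
This gives a 4×6 integer matrix of rank 3; reducing to Smith normal form yields diagonal entries (1,1,1).

Boundary ∂_2: C_2 → C_1 acts by ∂[p,q,r] = [q,r] − [p,r] + [p,q]. For instance
  ∂abc = bc − ac + ab,
  ∂acd = cd − ad + ac.
The resulting 6×4 matrix has rank 3, and its Smith normal form has invariant factors (1,1,1).

Now H_k = ker ∂_k / im ∂_{k+1}, so:

  H_1: rank ker ∂_1 − rank ∂_2 = (6 − 3) − 3 = 0, and the invariant factors of ∂_2 are all 1, so H_1 ≅ 0.

(K is a triangulation of the 2-sphere S^2.)

H_1 = 0.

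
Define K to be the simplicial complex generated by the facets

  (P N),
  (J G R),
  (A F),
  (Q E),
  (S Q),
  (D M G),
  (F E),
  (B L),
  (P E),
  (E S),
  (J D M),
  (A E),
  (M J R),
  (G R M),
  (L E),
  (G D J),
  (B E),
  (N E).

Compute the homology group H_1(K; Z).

H_1 ≅ Z^4.

Fix the vertex order A < B < D < E < F < G < J < L < M < N < P < Q < R < S and write every simplex with vertices in increasing order. Then dim K = 2 and the simplices of K are:

  0-simplices (14): A, B, D, E, F, G, J, L, M, N, P, Q, R, S
  1-simplices (21): AE, AF, BE, BL, DG, DJ, DM, EF, EL, EN, EP, EQ, ES, GJ, GM, GR, JM, JR, MR, NP, QS
  2-simplices (6): DGJ, DGM, DJM, GJR, GMR, JMR

so the chain groups are C_0 ≅ Z^14, C_1 ≅ Z^21, C_2 ≅ Z^6.

∂_1: C_1 → C_0 maps an edge to its endpoints' difference, ∂[p,q] = q − p.
The resulting 14×21 matrix has rank 12, and its Smith normal form has invariant factors (1,1,1,1,1,1,1,1,1,1,1,1).

∂_2: C_2 → C_1 maps a triangle to the signed sum of its edges. For instance
  ∂GMR = MR − GR + GM,
  ∂DGM = GM − DM + DG.
This gives a 21×6 integer matrix of rank 5; reducing to Smith normal form yields diagonal entries (1,1,1,1,1).

Reading off H_k = ker ∂_k / im ∂_{k+1}:

  H_1: rank ker ∂_1 − rank ∂_2 = (21 − 12) − 5 = 4, and the invariant factors of ∂_2 are all 1, so H_1 = Z^4.

(K is a triangulation of the disjoint union of the 2-sphere S^2 and a wedge of 4 circles.)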